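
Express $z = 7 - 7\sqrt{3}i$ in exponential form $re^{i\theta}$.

r = |z| = sqrt((7)^2 + (-7*sqrt(3))^2) = sqrt(49 + 147) = sqrt(196) = 14
θ = arctan(b/a) = arctan(-12.1244/7) (quadrant-adjusted) = -60° = -π/3
z = 14e^(-i*π/3)


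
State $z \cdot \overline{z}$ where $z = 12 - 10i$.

z * conjugate(z) = |z|^2 = a^2 + b^2
= 12^2 + (-10)^2 = 244


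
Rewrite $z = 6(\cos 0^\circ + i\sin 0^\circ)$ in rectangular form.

a = r cos θ = 6 * 1 = 6
b = r sin θ = 6 * 0 = 0
z = 6


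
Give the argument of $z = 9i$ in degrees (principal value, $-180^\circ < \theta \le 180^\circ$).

a = 0 and b > 0, so z lies on the positive imaginary axis: θ = 90°


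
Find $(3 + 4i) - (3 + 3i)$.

(3 - 3) + (4 - 3)i = i


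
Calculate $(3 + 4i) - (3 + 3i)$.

(3 - 3) + (4 - 3)i = i


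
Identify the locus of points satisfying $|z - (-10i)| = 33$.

|z - z0| = r describes a circle centered at z0 with radius r
Here z0 = -10i and r = 33
Locus: Circle centered at (0, -10) with radius 33


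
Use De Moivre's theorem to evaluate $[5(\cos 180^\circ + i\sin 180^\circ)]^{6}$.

By De Moivre: z^n = r^n(cos(nθ) + i sin(nθ))
= 5^6(cos(6*180°) + i sin(6*180°))
= 15625(cos 0° + i sin 0°)
= 15625


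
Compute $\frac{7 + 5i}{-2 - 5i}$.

Multiply numerator and denominator by conjugate (-2 + 5i):
= (7 + 5i)(-2 + 5i) / ((-2)^2 + (-5)^2)
= (-39 + 25i) / 29
= -39/29 + (25/29)i


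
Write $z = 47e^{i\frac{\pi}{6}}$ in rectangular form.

a = r cos θ = 47 * sqrt(3)/2 = 47*sqrt(3)/2
b = r sin θ = 47 * 1/2 = 47/2
z = 47*sqrt(3)/2 + (47/2)i


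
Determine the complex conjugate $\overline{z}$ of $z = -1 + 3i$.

If z = a + bi, then conjugate(z) = a - bi
conjugate(-1 + 3i) = -1 - 3i


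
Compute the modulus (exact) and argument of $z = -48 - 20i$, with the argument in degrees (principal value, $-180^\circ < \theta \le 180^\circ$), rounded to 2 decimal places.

|z| = sqrt((-48)^2 + (-20)^2) = 52
arg(z) = arctan(b/a) = arctan(-20/-48) (quadrant-adjusted) = -157.38°


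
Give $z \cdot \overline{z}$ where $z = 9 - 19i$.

z * conjugate(z) = |z|^2 = a^2 + b^2
= 9^2 + (-19)^2 = 442


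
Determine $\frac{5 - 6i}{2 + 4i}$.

Multiply numerator and denominator by conjugate (2 - 4i):
= (5 - 6i)(2 - 4i) / (2^2 + 4^2)
= (-14 - 32i) / 20
Divide through by 2: (-7 - 16i) / 10
= -7/10 - (8/5)i


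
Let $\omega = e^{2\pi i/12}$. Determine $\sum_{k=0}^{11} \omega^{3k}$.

Let ζ = ω^3 = e^(2πi·3/12). Since 12 ∤ 3, ζ ≠ 1.
Sum = Σ_{k=0}^{11} ζ^k = (ζ^12 - 1)/(ζ - 1) = (ω^{3·12} - 1)/(ζ - 1) = (1 - 1)/(ζ - 1) = 0


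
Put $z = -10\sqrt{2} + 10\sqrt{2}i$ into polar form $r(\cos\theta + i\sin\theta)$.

r = |z| = sqrt(a^2 + b^2) = sqrt((-10*sqrt(2))^2 + (10*sqrt(2))^2) = sqrt(200 + 200) = sqrt(400) = 20
θ = arctan(b/a) = arctan(14.1421/-14.1421) (quadrant-adjusted) = 135°
z = 20(cos 135° + i sin 135°)


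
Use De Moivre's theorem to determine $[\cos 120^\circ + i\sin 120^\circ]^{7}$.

By De Moivre: z^n = r^n(cos(nθ) + i sin(nθ))
= 1^7(cos(7*120°) + i sin(7*120°))
= 1(cos 120° + i sin 120°)
= -1/2 + (sqrt(3)/2)i


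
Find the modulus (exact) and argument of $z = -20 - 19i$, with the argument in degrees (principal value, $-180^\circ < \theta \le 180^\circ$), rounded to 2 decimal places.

|z| = sqrt((-20)^2 + (-19)^2) = sqrt(761)
arg(z) = arctan(b/a) = arctan(-19/-20) (quadrant-adjusted) = -136.47°


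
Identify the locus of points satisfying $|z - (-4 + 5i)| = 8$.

|z - z0| = r describes a circle centered at z0 with radius r
Here z0 = -4 + 5i and r = 8
Locus: Circle centered at (-4, 5) with radius 8


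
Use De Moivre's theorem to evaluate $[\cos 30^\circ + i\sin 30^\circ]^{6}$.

By De Moivre: z^n = r^n(cos(nθ) + i sin(nθ))
= 1^6(cos(6*30°) + i sin(6*30°))
= 1(cos 180° + i sin 180°)
= -1


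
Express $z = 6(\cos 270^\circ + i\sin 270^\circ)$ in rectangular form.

a = r cos θ = 6 * 0 = 0
b = r sin θ = 6 * -1 = -6
z = -6i


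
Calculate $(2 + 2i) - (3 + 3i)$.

(2 - 3) + (2 - 3)i = -1 - i


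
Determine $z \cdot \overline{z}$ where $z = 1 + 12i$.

z * conjugate(z) = |z|^2 = a^2 + b^2
= 1^2 + 12^2 = 145


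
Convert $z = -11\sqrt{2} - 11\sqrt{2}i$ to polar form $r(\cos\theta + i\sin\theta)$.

r = |z| = sqrt(a^2 + b^2) = sqrt((-11*sqrt(2))^2 + (-11*sqrt(2))^2) = sqrt(242 + 242) = sqrt(484) = 22
θ = arctan(b/a) = arctan(-15.5563/-15.5563) (quadrant-adjusted) = 225°
z = 22(cos 225° + i sin 225°)


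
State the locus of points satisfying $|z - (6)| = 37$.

|z - z0| = r describes a circle centered at z0 with radius r
Here z0 = 6 and r = 37
Locus: Circle centered at (6, 0) with radius 37


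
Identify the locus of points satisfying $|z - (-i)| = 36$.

|z - z0| = r describes a circle centered at z0 with radius r
Here z0 = -i and r = 36
Locus: Circle centered at (0, -1) with radius 36


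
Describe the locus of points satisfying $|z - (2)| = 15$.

|z - z0| = r describes a circle centered at z0 with radius r
Here z0 = 2 and r = 15
Locus: Circle centered at (2, 0) with radius 15


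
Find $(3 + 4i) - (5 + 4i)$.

(3 - 5) + (4 - 4)i = -2


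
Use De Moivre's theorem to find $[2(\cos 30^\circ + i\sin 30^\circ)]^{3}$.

By De Moivre: z^n = r^n(cos(nθ) + i sin(nθ))
= 2^3(cos(3*30°) + i sin(3*30°))
= 8(cos 90° + i sin 90°)
= 8i


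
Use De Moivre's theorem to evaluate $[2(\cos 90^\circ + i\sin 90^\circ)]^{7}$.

By De Moivre: z^n = r^n(cos(nθ) + i sin(nθ))
= 2^7(cos(7*90°) + i sin(7*90°))
= 128(cos 270° + i sin 270°)
= -128i


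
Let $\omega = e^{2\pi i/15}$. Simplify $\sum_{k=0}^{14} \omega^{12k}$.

Let ζ = ω^12 = e^(2πi·12/15). Since 15 ∤ 12, ζ ≠ 1.
Sum = Σ_{k=0}^{14} ζ^k = (ζ^15 - 1)/(ζ - 1) = (ω^{12·15} - 1)/(ζ - 1) = (1 - 1)/(ζ - 1) = 0


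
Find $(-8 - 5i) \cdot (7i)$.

(a1*a2 - b1*b2) + (a1*b2 + b1*a2)i
= (0 - (-35)) + (-56 + 0)i
= 35 - 56i


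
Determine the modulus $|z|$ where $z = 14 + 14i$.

|z| = sqrt(a^2 + b^2) = sqrt(14^2 + 14^2) = sqrt(392) = sqrt(392)


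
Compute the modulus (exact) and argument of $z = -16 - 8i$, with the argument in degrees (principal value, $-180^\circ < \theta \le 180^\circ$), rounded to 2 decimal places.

|z| = sqrt((-16)^2 + (-8)^2) = sqrt(320)
arg(z) = arctan(b/a) = arctan(-8/-16) (quadrant-adjusted) = -153.43°


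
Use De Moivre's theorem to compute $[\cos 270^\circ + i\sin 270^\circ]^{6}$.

By De Moivre: z^n = r^n(cos(nθ) + i sin(nθ))
= 1^6(cos(6*270°) + i sin(6*270°))
= 1(cos 180° + i sin 180°)
= -1


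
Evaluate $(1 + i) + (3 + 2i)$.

(1 + 3) + (1 + 2)i = 4 + 3i


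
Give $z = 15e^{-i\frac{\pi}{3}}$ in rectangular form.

a = r cos θ = 15 * 1/2 = 15/2
b = r sin θ = 15 * -sqrt(3)/2 = -15*sqrt(3)/2
z = 15/2 - (15*sqrt(3)/2)i


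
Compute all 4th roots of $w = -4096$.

|w| = 4096, arg(w) = 180°
Root modulus = 4096^(1/4) = 8
Root arguments: θ_k = (180° + 360°k)/4 for k = 0, 1, ..., 3
Roots: 4*sqrt(2) + 4*sqrt(2)i, -4*sqrt(2) + 4*sqrt(2)i, -4*sqrt(2) - 4*sqrt(2)i, 4*sqrt(2) - 4*sqrt(2)i


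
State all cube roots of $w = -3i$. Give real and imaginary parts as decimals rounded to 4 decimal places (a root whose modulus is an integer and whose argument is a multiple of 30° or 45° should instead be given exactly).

|w| = 3, arg(w) = 270°
Root modulus = 3^(1/3) ≈ 1.442250
Root arguments: θ_k = (270° + 360°k)/3 for k = 0, 1, ..., 2
Compute each root as (root modulus)(cos θ_k + i sin θ_k) using full-precision intermediates, then round to 4 decimal places.
Roots: 1.4422i, -1.2490 - 0.7211i, 1.2490 - 0.7211i


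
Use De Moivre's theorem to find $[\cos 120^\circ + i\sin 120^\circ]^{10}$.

By De Moivre: z^n = r^n(cos(nθ) + i sin(nθ))
= 1^10(cos(10*120°) + i sin(10*120°))
= 1(cos 120° + i sin 120°)
= -1/2 + (sqrt(3)/2)i


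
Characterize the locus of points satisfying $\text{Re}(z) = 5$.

Re(z) = x where z = x + yi; the equation x = 5 is satisfied by all points with that x-coordinate
Locus: Vertical line x = 5


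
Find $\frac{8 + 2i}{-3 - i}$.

Multiply numerator and denominator by conjugate (-3 + i):
= (8 + 2i)(-3 + i) / ((-3)^2 + (-1)^2)
= (-26 + 2i) / 10
Divide through by 2: (-13 + i) / 5
= -13/5 + (1/5)i


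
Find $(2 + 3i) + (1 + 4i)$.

(2 + 1) + (3 + 4)i = 3 + 7i


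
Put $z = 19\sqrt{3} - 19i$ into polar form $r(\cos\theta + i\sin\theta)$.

r = |z| = sqrt(a^2 + b^2) = sqrt((19*sqrt(3))^2 + (-19)^2) = sqrt(1083 + 361) = sqrt(1444) = 38
θ = arctan(b/a) = arctan(-19/32.909) (quadrant-adjusted) = 330°
z = 38(cos 330° + i sin 330°)


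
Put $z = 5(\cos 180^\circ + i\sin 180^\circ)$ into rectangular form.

a = r cos θ = 5 * -1 = -5
b = r sin θ = 5 * 0 = 0
z = -5


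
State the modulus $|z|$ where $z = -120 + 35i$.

|z| = sqrt(a^2 + b^2) = sqrt((-120)^2 + 35^2) = sqrt(15625) = 125


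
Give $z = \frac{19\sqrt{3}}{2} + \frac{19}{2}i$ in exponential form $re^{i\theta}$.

r = |z| = sqrt((19*sqrt(3)/2)^2 + (19/2)^2) = sqrt(1083/4 + 361/4) = sqrt(361) = 19
θ = arctan(b/a) = arctan(9.5/16.4545) (quadrant-adjusted) = 30° = π/6
z = 19e^(i*π/6)


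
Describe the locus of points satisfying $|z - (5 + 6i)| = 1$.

|z - z0| = r describes a circle centered at z0 with radius r
Here z0 = 5 + 6i and r = 1
Locus: Circle centered at (5, 6) with radius 1


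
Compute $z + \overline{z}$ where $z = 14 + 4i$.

z + conjugate(z) = (a + bi) + (a - bi) = 2a
= 2 * 14 = 28


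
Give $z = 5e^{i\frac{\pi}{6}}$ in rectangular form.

a = r cos θ = 5 * sqrt(3)/2 = 5*sqrt(3)/2
b = r sin θ = 5 * 1/2 = 5/2
z = 5*sqrt(3)/2 + (5/2)i


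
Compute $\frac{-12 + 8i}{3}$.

Divisor is real, so divide each part by 3:
= -4 + (8/3)i


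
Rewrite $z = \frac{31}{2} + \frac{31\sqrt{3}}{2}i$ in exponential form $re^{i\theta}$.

r = |z| = sqrt((31/2)^2 + (31*sqrt(3)/2)^2) = sqrt(961/4 + 2883/4) = sqrt(961) = 31
θ = arctan(b/a) = arctan(26.8468/15.5) (quadrant-adjusted) = 60° = π/3
z = 31e^(i*π/3)


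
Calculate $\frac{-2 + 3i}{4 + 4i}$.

Multiply numerator and denominator by conjugate (4 - 4i):
= (-2 + 3i)(4 - 4i) / (4^2 + 4^2)
= (4 + 20i) / 32
Divide through by 4: (1 + 5i) / 8
= 1/8 + (5/8)i


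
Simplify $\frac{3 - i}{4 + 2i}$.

Multiply numerator and denominator by conjugate (4 - 2i):
= (3 - i)(4 - 2i) / (4^2 + 2^2)
= (10 - 10i) / 20
Divide through by 10: (1 - i) / 2
= 1/2 - (1/2)i


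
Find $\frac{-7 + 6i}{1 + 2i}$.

Multiply numerator and denominator by conjugate (1 - 2i):
= (-7 + 6i)(1 - 2i) / (1^2 + 2^2)
= (5 + 20i) / 5
= 1 + 4i


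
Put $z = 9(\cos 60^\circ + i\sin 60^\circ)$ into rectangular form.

a = r cos θ = 9 * 1/2 = 9/2
b = r sin θ = 9 * sqrt(3)/2 = 9*sqrt(3)/2
z = 9/2 + (9*sqrt(3)/2)i


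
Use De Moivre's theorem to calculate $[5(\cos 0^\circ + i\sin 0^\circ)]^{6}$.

By De Moivre: z^n = r^n(cos(nθ) + i sin(nθ))
= 5^6(cos(6*0°) + i sin(6*0°))
= 15625(cos 0° + i sin 0°)
= 15625


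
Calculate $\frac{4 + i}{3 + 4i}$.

Multiply numerator and denominator by conjugate (3 - 4i):
= (4 + i)(3 - 4i) / (3^2 + 4^2)
= (16 - 13i) / 25
= 16/25 - (13/25)i


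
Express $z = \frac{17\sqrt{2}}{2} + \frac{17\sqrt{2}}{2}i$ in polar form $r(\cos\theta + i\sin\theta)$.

r = |z| = sqrt(a^2 + b^2) = sqrt((17*sqrt(2)/2)^2 + (17*sqrt(2)/2)^2) = sqrt(289/2 + 289/2) = sqrt(289) = 17
θ = arctan(b/a) = arctan(12.0208/12.0208) (quadrant-adjusted) = 45°
z = 17(cos 45° + i sin 45°)


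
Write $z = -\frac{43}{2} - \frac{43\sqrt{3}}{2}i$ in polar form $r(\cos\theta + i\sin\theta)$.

r = |z| = sqrt(a^2 + b^2) = sqrt((-43/2)^2 + (-43*sqrt(3)/2)^2) = sqrt(1849/4 + 5547/4) = sqrt(1849) = 43
θ = arctan(b/a) = arctan(-37.2391/-21.5) (quadrant-adjusted) = 240°
z = 43(cos 240° + i sin 240°)


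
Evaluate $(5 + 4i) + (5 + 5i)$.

(5 + 5) + (4 + 5)i = 10 + 9i


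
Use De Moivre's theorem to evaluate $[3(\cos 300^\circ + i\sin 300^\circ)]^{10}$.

By De Moivre: z^n = r^n(cos(nθ) + i sin(nθ))
= 3^10(cos(10*300°) + i sin(10*300°))
= 59049(cos 120° + i sin 120°)
= -59049/2 + (59049*sqrt(3)/2)i


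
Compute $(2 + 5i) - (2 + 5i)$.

(2 - 2) + (5 - 5)i = 0


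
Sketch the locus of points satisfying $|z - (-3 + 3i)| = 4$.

|z - z0| = r describes a circle centered at z0 with radius r
Here z0 = -3 + 3i and r = 4
Locus: Circle centered at (-3, 3) with radius 4


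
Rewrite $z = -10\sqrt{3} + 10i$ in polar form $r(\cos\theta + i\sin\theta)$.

r = |z| = sqrt(a^2 + b^2) = sqrt((-10*sqrt(3))^2 + (10)^2) = sqrt(300 + 100) = sqrt(400) = 20
θ = arctan(b/a) = arctan(10/-17.3205) (quadrant-adjusted) = 150°
z = 20(cos 150° + i sin 150°)


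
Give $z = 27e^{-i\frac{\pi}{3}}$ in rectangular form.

a = r cos θ = 27 * 1/2 = 27/2
b = r sin θ = 27 * -sqrt(3)/2 = -27*sqrt(3)/2
z = 27/2 - (27*sqrt(3)/2)i


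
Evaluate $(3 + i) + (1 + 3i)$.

(3 + 1) + (1 + 3)i = 4 + 4i


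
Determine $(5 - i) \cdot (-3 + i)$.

(a1*a2 - b1*b2) + (a1*b2 + b1*a2)i
= (-15 - (-1)) + (5 + 3)i
= -14 + 8i


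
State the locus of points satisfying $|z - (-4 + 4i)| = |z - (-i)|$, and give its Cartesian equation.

|z - z1| = |z - z2| means z is equidistant from z1 and z2,
i.e. the perpendicular bisector of the segment from (-4, 4) to (0, -1) (midpoint (-2, 3/2)).
With z = x + yi, square both sides:
(x - (-4))^2 + (y - 4)^2 = (x - 0)^2 + (y - (-1))^2
The x^2 and y^2 terms cancel: 8x + (-10)y = 1 - 32 = -31
Simplify: 8x - 10y = -31
Locus: Perpendicular bisector of the segment from (-4, 4) to (0, -1): the line 8x - 10y = -31


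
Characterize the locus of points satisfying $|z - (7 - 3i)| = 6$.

|z - z0| = r describes a circle centered at z0 with radius r
Here z0 = 7 - 3i and r = 6
Locus: Circle centered at (7, -3) with radius 6


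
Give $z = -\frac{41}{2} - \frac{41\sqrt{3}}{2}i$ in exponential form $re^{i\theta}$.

r = |z| = sqrt((-41/2)^2 + (-41*sqrt(3)/2)^2) = sqrt(1681/4 + 5043/4) = sqrt(1681) = 41
θ = arctan(b/a) = arctan(-35.507/-20.5) (quadrant-adjusted) = 240° = 4π/3
z = 41e^(i*4π/3)


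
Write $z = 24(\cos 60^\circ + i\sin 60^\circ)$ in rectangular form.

a = r cos θ = 24 * 1/2 = 12
b = r sin θ = 24 * sqrt(3)/2 = 12*sqrt(3)
z = 12 + 12*sqrt(3)i


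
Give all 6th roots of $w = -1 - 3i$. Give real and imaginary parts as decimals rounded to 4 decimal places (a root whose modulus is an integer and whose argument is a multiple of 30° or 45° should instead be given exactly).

|w| = sqrt(10) ≈ 3.162278, arg(w) ≈ 251.565051°
Root modulus = sqrt(10)^(1/6) ≈ 1.211528
Root arguments: θ_k = (arg(w) + 360°k)/6 for k = 0, 1, ..., 5
Compute each root as (root modulus)(cos θ_k + i sin θ_k) using full-precision intermediates, then round to 4 decimal places.
Roots: 0.9014 + 0.8095i, -0.2504 + 1.1854i, -1.1518 + 0.3758i, -0.9014 - 0.8095i, 0.2504 - 1.1854i, 1.1518 - 0.3758i


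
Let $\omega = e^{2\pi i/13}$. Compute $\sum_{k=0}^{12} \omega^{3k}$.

Let ζ = ω^3 = e^(2πi·3/13). Since 13 ∤ 3, ζ ≠ 1.
Sum = Σ_{k=0}^{12} ζ^k = (ζ^13 - 1)/(ζ - 1) = (ω^{3·13} - 1)/(ζ - 1) = (1 - 1)/(ζ - 1) = 0


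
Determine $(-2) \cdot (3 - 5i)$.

(a1*a2 - b1*b2) + (a1*b2 + b1*a2)i
= (-6 - 0) + (10 + 0)i
= -6 + 10i


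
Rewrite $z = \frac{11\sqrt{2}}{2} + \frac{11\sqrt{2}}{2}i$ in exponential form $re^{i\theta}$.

r = |z| = sqrt((11*sqrt(2)/2)^2 + (11*sqrt(2)/2)^2) = sqrt(121/2 + 121/2) = sqrt(121) = 11
θ = arctan(b/a) = arctan(7.7782/7.7782) (quadrant-adjusted) = 45° = π/4
z = 11e^(i*π/4)


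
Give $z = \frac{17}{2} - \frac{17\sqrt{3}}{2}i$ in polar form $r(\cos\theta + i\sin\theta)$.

r = |z| = sqrt(a^2 + b^2) = sqrt((17/2)^2 + (-17*sqrt(3)/2)^2) = sqrt(289/4 + 867/4) = sqrt(289) = 17
θ = arctan(b/a) = arctan(-14.7224/8.5) (quadrant-adjusted) = 300°
z = 17(cos 300° + i sin 300°)


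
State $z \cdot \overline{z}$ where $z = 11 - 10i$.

z * conjugate(z) = |z|^2 = a^2 + b^2
= 11^2 + (-10)^2 = 221


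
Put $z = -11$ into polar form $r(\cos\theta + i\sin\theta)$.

r = |z| = sqrt(a^2 + b^2) = sqrt((-11)^2 + (0)^2) = sqrt(121 + 0) = sqrt(121) = 11
b = 0 and a < 0, so z lies on the negative real axis: θ = 180°
z = 11(cos 180° + i sin 180°)


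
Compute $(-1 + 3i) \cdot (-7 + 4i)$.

(a1*a2 - b1*b2) + (a1*b2 + b1*a2)i
= (7 - 12) + (-4 + (-21))i
= -5 - 25i


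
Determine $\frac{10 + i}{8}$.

Divisor is real, so divide each part by 8:
= 5/4 + (1/8)i


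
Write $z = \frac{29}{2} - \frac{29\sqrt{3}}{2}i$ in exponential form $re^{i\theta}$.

r = |z| = sqrt((29/2)^2 + (-29*sqrt(3)/2)^2) = sqrt(841/4 + 2523/4) = sqrt(841) = 29
θ = arctan(b/a) = arctan(-25.1147/14.5) (quadrant-adjusted) = -60° = -π/3
z = 29e^(-i*π/3)


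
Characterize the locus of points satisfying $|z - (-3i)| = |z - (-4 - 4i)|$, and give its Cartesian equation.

|z - z1| = |z - z2| means z is equidistant from z1 and z2,
i.e. the perpendicular bisector of the segment from (0, -3) to (-4, -4) (midpoint (-2, -7/2)).
With z = x + yi, square both sides:
(x - 0)^2 + (y - (-3))^2 = (x - (-4))^2 + (y - (-4))^2
The x^2 and y^2 terms cancel: -8x + (-2)y = 32 - 9 = 23
Simplify: 8x + 2y = -23
Locus: Perpendicular bisector of the segment from (0, -3) to (-4, -4): the line 8x + 2y = -23


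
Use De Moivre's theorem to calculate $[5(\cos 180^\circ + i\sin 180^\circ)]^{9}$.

By De Moivre: z^n = r^n(cos(nθ) + i sin(nθ))
= 5^9(cos(9*180°) + i sin(9*180°))
= 1953125(cos 180° + i sin 180°)
= -1953125


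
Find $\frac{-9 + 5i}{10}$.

Divisor is real, so divide each part by 10:
= -9/10 + (1/2)i


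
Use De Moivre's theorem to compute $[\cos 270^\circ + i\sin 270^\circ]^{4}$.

By De Moivre: z^n = r^n(cos(nθ) + i sin(nθ))
= 1^4(cos(4*270°) + i sin(4*270°))
= 1(cos 0° + i sin 0°)
= 1


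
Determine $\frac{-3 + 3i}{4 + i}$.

Multiply numerator and denominator by conjugate (4 - i):
= (-3 + 3i)(4 - i) / (4^2 + 1^2)
= (-9 + 15i) / 17
= -9/17 + (15/17)i


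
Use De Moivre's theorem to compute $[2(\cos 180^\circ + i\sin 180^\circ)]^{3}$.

By De Moivre: z^n = r^n(cos(nθ) + i sin(nθ))
= 2^3(cos(3*180°) + i sin(3*180°))
= 8(cos 180° + i sin 180°)
= -8


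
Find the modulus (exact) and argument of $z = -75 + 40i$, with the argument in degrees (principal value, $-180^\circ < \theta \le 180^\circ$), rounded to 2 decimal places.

|z| = sqrt((-75)^2 + 40^2) = 85
arg(z) = arctan(b/a) = arctan(40/-75) (quadrant-adjusted) = 151.93°


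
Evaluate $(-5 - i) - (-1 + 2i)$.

(-5 - (-1)) + (-1 - 2)i = -4 - 3i


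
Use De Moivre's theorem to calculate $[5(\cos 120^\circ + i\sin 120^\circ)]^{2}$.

By De Moivre: z^n = r^n(cos(nθ) + i sin(nθ))
= 5^2(cos(2*120°) + i sin(2*120°))
= 25(cos 240° + i sin 240°)
= -25/2 - (25*sqrt(3)/2)i


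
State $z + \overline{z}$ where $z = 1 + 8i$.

z + conjugate(z) = (a + bi) + (a - bi) = 2a
= 2 * 1 = 2


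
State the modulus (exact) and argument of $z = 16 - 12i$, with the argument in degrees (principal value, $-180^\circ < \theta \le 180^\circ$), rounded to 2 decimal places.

|z| = sqrt(16^2 + (-12)^2) = 20
arg(z) = arctan(b/a) = arctan(-12/16) (quadrant-adjusted) = -36.87°


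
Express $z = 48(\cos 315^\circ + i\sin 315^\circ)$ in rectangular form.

a = r cos θ = 48 * sqrt(2)/2 = 24*sqrt(2)
b = r sin θ = 48 * -sqrt(2)/2 = -24*sqrt(2)
z = 24*sqrt(2) - 24*sqrt(2)i


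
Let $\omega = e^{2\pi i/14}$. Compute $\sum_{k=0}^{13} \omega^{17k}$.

Let ζ = ω^17 = e^(2πi·17/14). Since 14 ∤ 17, ζ ≠ 1.
Sum = Σ_{k=0}^{13} ζ^k = (ζ^14 - 1)/(ζ - 1) = (ω^{17·14} - 1)/(ζ - 1) = (1 - 1)/(ζ - 1) = 0


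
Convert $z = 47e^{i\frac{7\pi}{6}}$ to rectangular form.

a = r cos θ = 47 * -sqrt(3)/2 = -47*sqrt(3)/2
b = r sin θ = 47 * -1/2 = -47/2
z = -47*sqrt(3)/2 - (47/2)i


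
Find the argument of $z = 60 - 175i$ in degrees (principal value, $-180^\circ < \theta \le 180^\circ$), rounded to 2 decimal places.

θ = arctan(b/a) = arctan(-175/60) (quadrant-adjusted) = -71.08°


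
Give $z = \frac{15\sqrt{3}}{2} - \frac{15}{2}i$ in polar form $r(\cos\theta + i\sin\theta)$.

r = |z| = sqrt(a^2 + b^2) = sqrt((15*sqrt(3)/2)^2 + (-15/2)^2) = sqrt(675/4 + 225/4) = sqrt(225) = 15
θ = arctan(b/a) = arctan(-7.5/12.9904) (quadrant-adjusted) = 330°
z = 15(cos 330° + i sin 330°)


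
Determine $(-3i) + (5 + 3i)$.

(0 + 5) + (-3 + 3)i = 5


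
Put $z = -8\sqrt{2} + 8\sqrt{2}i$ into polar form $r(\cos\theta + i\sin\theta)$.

r = |z| = sqrt(a^2 + b^2) = sqrt((-8*sqrt(2))^2 + (8*sqrt(2))^2) = sqrt(128 + 128) = sqrt(256) = 16
θ = arctan(b/a) = arctan(11.3137/-11.3137) (quadrant-adjusted) = 135°
z = 16(cos 135° + i sin 135°)


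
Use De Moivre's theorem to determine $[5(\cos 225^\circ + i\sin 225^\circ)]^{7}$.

By De Moivre: z^n = r^n(cos(nθ) + i sin(nθ))
= 5^7(cos(7*225°) + i sin(7*225°))
= 78125(cos 135° + i sin 135°)
= -78125*sqrt(2)/2 + (78125*sqrt(2)/2)i


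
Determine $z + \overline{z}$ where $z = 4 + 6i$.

z + conjugate(z) = (a + bi) + (a - bi) = 2a
= 2 * 4 = 8


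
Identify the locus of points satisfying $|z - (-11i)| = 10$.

|z - z0| = r describes a circle centered at z0 with radius r
Here z0 = -11i and r = 10
Locus: Circle centered at (0, -11) with radius 10


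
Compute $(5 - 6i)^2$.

(a + bi)^2 = a^2 - b^2 + 2abi
= 5^2 - (-6)^2 + 2*5*(-6)i
= -11 - 60i


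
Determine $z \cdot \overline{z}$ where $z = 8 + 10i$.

z * conjugate(z) = |z|^2 = a^2 + b^2
= 8^2 + 10^2 = 164


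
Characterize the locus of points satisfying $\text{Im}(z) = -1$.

Im(z) = y where z = x + yi; the equation y = -1 is satisfied by all points with that y-coordinate
Locus: Horizontal line y = -1


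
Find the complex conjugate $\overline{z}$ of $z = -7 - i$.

If z = a + bi, then conjugate(z) = a - bi
conjugate(-7 - i) = -7 + i


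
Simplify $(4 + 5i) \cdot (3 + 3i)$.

(a1*a2 - b1*b2) + (a1*b2 + b1*a2)i
= (12 - 15) + (12 + 15)i
= -3 + 27i


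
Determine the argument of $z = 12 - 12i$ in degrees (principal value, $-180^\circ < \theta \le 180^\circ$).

θ = arctan(b/a) = arctan(-12/12) (quadrant-adjusted) = -45°


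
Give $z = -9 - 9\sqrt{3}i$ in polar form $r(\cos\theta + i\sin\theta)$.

r = |z| = sqrt(a^2 + b^2) = sqrt((-9)^2 + (-9*sqrt(3))^2) = sqrt(81 + 243) = sqrt(324) = 18
θ = arctan(b/a) = arctan(-15.5885/-9) (quadrant-adjusted) = 240°
z = 18(cos 240° + i sin 240°)


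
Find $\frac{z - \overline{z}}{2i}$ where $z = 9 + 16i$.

z - conjugate(z) = 2bi
(z - conjugate(z))/(2i) = 2bi/(2i) = b = 16


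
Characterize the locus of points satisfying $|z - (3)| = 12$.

|z - z0| = r describes a circle centered at z0 with radius r
Here z0 = 3 and r = 12
Locus: Circle centered at (3, 0) with radius 12


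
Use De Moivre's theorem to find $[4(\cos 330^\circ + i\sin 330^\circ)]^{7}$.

By De Moivre: z^n = r^n(cos(nθ) + i sin(nθ))
= 4^7(cos(7*330°) + i sin(7*330°))
= 16384(cos 150° + i sin 150°)
= -8192*sqrt(3) + 8192i


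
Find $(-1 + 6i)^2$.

(a + bi)^2 = a^2 - b^2 + 2abi
= (-1)^2 - 6^2 + 2*(-1)*6i
= -35 - 12i


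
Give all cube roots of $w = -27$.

|w| = 27, arg(w) = 180°
Root modulus = 27^(1/3) = 3
Root arguments: θ_k = (180° + 360°k)/3 for k = 0, 1, ..., 2
Roots: 3/2 + (3*sqrt(3)/2)i, -3, 3/2 - (3*sqrt(3)/2)i


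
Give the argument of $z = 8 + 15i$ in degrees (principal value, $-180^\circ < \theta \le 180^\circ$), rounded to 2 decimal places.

θ = arctan(b/a) = arctan(15/8) (quadrant-adjusted) = 61.93°


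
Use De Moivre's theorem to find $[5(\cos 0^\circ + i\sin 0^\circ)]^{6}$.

By De Moivre: z^n = r^n(cos(nθ) + i sin(nθ))
= 5^6(cos(6*0°) + i sin(6*0°))
= 15625(cos 0° + i sin 0°)
= 15625


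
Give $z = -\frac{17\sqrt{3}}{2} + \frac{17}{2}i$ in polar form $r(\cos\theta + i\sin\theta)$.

r = |z| = sqrt(a^2 + b^2) = sqrt((-17*sqrt(3)/2)^2 + (17/2)^2) = sqrt(867/4 + 289/4) = sqrt(289) = 17
θ = arctan(b/a) = arctan(8.5/-14.7224) (quadrant-adjusted) = 150°
z = 17(cos 150° + i sin 150°)


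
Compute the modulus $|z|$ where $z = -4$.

|z| = sqrt(a^2 + b^2) = sqrt((-4)^2 + 0^2) = sqrt(16) = 4


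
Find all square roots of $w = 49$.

|w| = 49, arg(w) = 0°
Root modulus = 49^(1/2) = 7
Root arguments: θ_k = (0° + 360°k)/2 for k = 0, 1, ..., 1
Roots: 7, -7


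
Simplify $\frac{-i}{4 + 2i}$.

Multiply numerator and denominator by conjugate (4 - 2i):
= (-i)(4 - 2i) / (4^2 + 2^2)
= (-2 - 4i) / 20
Divide through by 2: (-1 - 2i) / 10
= -1/10 - (1/5)i


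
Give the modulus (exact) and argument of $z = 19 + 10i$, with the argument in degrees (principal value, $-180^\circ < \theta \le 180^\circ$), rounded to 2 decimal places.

|z| = sqrt(19^2 + 10^2) = sqrt(461)
arg(z) = arctan(b/a) = arctan(10/19) (quadrant-adjusted) = 27.76°


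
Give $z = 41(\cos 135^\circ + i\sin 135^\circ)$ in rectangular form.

a = r cos θ = 41 * -sqrt(2)/2 = -41*sqrt(2)/2
b = r sin θ = 41 * sqrt(2)/2 = 41*sqrt(2)/2
z = -41*sqrt(2)/2 + (41*sqrt(2)/2)i


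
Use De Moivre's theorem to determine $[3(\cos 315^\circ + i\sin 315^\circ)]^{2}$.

By De Moivre: z^n = r^n(cos(nθ) + i sin(nθ))
= 3^2(cos(2*315°) + i sin(2*315°))
= 9(cos 270° + i sin 270°)
= -9i


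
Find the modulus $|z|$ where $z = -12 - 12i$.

|z| = sqrt(a^2 + b^2) = sqrt((-12)^2 + (-12)^2) = sqrt(288) = sqrt(288)


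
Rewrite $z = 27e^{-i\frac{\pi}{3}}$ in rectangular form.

a = r cos θ = 27 * 1/2 = 27/2
b = r sin θ = 27 * -sqrt(3)/2 = -27*sqrt(3)/2
z = 27/2 - (27*sqrt(3)/2)i


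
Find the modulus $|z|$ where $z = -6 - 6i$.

|z| = sqrt(a^2 + b^2) = sqrt((-6)^2 + (-6)^2) = sqrt(72) = sqrt(72)


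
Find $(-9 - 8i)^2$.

(a + bi)^2 = a^2 - b^2 + 2abi
= (-9)^2 - (-8)^2 + 2*(-9)*(-8)i
= 17 + 144i


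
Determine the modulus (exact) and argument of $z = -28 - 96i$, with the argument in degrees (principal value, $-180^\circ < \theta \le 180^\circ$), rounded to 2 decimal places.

|z| = sqrt((-28)^2 + (-96)^2) = 100
arg(z) = arctan(b/a) = arctan(-96/-28) (quadrant-adjusted) = -106.26°


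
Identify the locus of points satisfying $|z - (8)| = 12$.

|z - z0| = r describes a circle centered at z0 with radius r
Here z0 = 8 and r = 12
Locus: Circle centered at (8, 0) with radius 12


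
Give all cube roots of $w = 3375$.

|w| = 3375, arg(w) = 0°
Root modulus = 3375^(1/3) = 15
Root arguments: θ_k = (0° + 360°k)/3 for k = 0, 1, ..., 2
Roots: 15, -15/2 + (15*sqrt(3)/2)i, -15/2 - (15*sqrt(3)/2)i


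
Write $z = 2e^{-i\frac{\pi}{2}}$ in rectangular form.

a = r cos θ = 2 * 0 = 0
b = r sin θ = 2 * -1 = -2
z = -2i


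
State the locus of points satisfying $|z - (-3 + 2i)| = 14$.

|z - z0| = r describes a circle centered at z0 with radius r
Here z0 = -3 + 2i and r = 14
Locus: Circle centered at (-3, 2) with radius 14


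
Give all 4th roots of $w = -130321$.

|w| = 130321, arg(w) = 180°
Root modulus = 130321^(1/4) = 19
Root arguments: θ_k = (180° + 360°k)/4 for k = 0, 1, ..., 3
Roots: 19*sqrt(2)/2 + (19*sqrt(2)/2)i, -19*sqrt(2)/2 + (19*sqrt(2)/2)i, -19*sqrt(2)/2 - (19*sqrt(2)/2)i, 19*sqrt(2)/2 - (19*sqrt(2)/2)i


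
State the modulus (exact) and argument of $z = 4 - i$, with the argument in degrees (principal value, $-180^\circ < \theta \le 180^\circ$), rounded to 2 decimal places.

|z| = sqrt(4^2 + (-1)^2) = sqrt(17)
arg(z) = arctan(b/a) = arctan(-1/4) (quadrant-adjusted) = -14.04°


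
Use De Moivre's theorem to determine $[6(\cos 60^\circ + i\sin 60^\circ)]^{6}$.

By De Moivre: z^n = r^n(cos(nθ) + i sin(nθ))
= 6^6(cos(6*60°) + i sin(6*60°))
= 46656(cos 0° + i sin 0°)
= 46656


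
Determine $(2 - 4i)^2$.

(a + bi)^2 = a^2 - b^2 + 2abi
= 2^2 - (-4)^2 + 2*2*(-4)i
= -12 - 16i


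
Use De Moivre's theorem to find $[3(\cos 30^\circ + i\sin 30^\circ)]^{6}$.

By De Moivre: z^n = r^n(cos(nθ) + i sin(nθ))
= 3^6(cos(6*30°) + i sin(6*30°))
= 729(cos 180° + i sin 180°)
= -729


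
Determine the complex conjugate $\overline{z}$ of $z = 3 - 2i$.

If z = a + bi, then conjugate(z) = a - bi
conjugate(3 - 2i) = 3 + 2i


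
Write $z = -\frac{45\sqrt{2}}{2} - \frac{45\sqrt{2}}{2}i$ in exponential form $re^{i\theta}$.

r = |z| = sqrt((-45*sqrt(2)/2)^2 + (-45*sqrt(2)/2)^2) = sqrt(2025/2 + 2025/2) = sqrt(2025) = 45
θ = arctan(b/a) = arctan(-31.8198/-31.8198) (quadrant-adjusted) = 225° = 5π/4
z = 45e^(i*5π/4)


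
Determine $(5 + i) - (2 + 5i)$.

(5 - 2) + (1 - 5)i = 3 - 4i


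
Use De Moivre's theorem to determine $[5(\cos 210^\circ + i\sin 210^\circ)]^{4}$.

By De Moivre: z^n = r^n(cos(nθ) + i sin(nθ))
= 5^4(cos(4*210°) + i sin(4*210°))
= 625(cos 120° + i sin 120°)
= -625/2 + (625*sqrt(3)/2)i


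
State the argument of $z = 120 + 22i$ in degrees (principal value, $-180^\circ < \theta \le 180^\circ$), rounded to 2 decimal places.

θ = arctan(b/a) = arctan(22/120) (quadrant-adjusted) = 10.39°


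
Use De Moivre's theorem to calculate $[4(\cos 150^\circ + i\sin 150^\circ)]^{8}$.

By De Moivre: z^n = r^n(cos(nθ) + i sin(nθ))
= 4^8(cos(8*150°) + i sin(8*150°))
= 65536(cos 120° + i sin 120°)
= -32768 + 32768*sqrt(3)i


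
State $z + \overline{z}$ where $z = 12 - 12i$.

z + conjugate(z) = (a + bi) + (a - bi) = 2a
= 2 * 12 = 24


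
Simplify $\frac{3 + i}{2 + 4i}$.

Multiply numerator and denominator by conjugate (2 - 4i):
= (3 + i)(2 - 4i) / (2^2 + 4^2)
= (10 - 10i) / 20
Divide through by 10: (1 - i) / 2
= 1/2 - (1/2)i


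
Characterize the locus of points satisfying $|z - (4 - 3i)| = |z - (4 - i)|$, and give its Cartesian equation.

|z - z1| = |z - z2| means z is equidistant from z1 and z2,
i.e. the perpendicular bisector of the segment from (4, -3) to (4, -1) (midpoint (4, -2)).
With z = x + yi, square both sides:
(x - 4)^2 + (y - (-3))^2 = (x - 4)^2 + (y - (-1))^2
The x^2 and y^2 terms cancel: 0x + 4y = 17 - 25 = -8
Simplify: y = -2
Locus: Perpendicular bisector of the segment from (4, -3) to (4, -1): the line y = -2


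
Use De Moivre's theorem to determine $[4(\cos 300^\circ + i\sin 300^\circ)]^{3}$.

By De Moivre: z^n = r^n(cos(nθ) + i sin(nθ))
= 4^3(cos(3*300°) + i sin(3*300°))
= 64(cos 180° + i sin 180°)
= -64


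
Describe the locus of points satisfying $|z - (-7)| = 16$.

|z - z0| = r describes a circle centered at z0 with radius r
Here z0 = -7 and r = 16
Locus: Circle centered at (-7, 0) with radius 16


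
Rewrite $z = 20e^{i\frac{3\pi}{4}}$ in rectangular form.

a = r cos θ = 20 * -sqrt(2)/2 = -10*sqrt(2)
b = r sin θ = 20 * sqrt(2)/2 = 10*sqrt(2)
z = -10*sqrt(2) + 10*sqrt(2)i


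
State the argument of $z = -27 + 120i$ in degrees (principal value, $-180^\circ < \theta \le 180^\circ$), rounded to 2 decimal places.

θ = arctan(b/a) = arctan(120/-27) (quadrant-adjusted) = 102.68°


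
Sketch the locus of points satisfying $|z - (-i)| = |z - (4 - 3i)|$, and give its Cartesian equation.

|z - z1| = |z - z2| means z is equidistant from z1 and z2,
i.e. the perpendicular bisector of the segment from (0, -1) to (4, -3) (midpoint (2, -2)).
With z = x + yi, square both sides:
(x - 0)^2 + (y - (-1))^2 = (x - 4)^2 + (y - (-3))^2
The x^2 and y^2 terms cancel: 8x + (-4)y = 25 - 1 = 24
Simplify: 2x - y = 6
Locus: Perpendicular bisector of the segment from (0, -1) to (4, -3): the line 2x - y = 6


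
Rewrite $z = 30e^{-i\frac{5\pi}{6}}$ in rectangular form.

a = r cos θ = 30 * -sqrt(3)/2 = -15*sqrt(3)
b = r sin θ = 30 * -1/2 = -15
z = -15*sqrt(3) - 15i


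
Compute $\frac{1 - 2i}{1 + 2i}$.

Multiply numerator and denominator by conjugate (1 - 2i):
= (1 - 2i)(1 - 2i) / (1^2 + 2^2)
= (-3 - 4i) / 5
= -3/5 - (4/5)i


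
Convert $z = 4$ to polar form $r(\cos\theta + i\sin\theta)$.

r = |z| = sqrt(a^2 + b^2) = sqrt((4)^2 + (0)^2) = sqrt(16 + 0) = sqrt(16) = 4
b = 0 and a > 0, so z lies on the positive real axis: θ = 0°
z = 4(cos 0° + i sin 0°)


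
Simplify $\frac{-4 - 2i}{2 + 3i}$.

Multiply numerator and denominator by conjugate (2 - 3i):
= (-4 - 2i)(2 - 3i) / (2^2 + 3^2)
= (-14 + 8i) / 13
= -14/13 + (8/13)i


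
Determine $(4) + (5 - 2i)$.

(4 + 5) + (0 + (-2))i = 9 - 2i


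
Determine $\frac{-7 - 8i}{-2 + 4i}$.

Multiply numerator and denominator by conjugate (-2 - 4i):
= (-7 - 8i)(-2 - 4i) / ((-2)^2 + 4^2)
= (-18 + 44i) / 20
Divide through by 2: (-9 + 22i) / 10
= -9/10 + (11/5)i


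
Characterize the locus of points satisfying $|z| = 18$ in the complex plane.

|z| = 18 means sqrt(x^2 + y^2) = 18
This is a circle of radius 18 centered at the origin


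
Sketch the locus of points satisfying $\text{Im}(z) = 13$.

Im(z) = y where z = x + yi; the equation y = 13 is satisfied by all points with that y-coordinate
Locus: Horizontal line y = 13


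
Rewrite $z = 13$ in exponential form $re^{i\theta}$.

r = |z| = sqrt((13)^2 + (0)^2) = sqrt(169 + 0) = sqrt(169) = 13
b = 0 and a > 0, so z lies on the positive real axis: θ = 0
z = 13e^(i*0) = 13


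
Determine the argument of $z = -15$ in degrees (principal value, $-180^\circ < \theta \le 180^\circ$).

b = 0 and a < 0, so z lies on the negative real axis: θ = 180°


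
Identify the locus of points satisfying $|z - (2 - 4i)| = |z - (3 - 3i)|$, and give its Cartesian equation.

|z - z1| = |z - z2| means z is equidistant from z1 and z2,
i.e. the perpendicular bisector of the segment from (2, -4) to (3, -3) (midpoint (5/2, -7/2)).
With z = x + yi, square both sides:
(x - 2)^2 + (y - (-4))^2 = (x - 3)^2 + (y - (-3))^2
The x^2 and y^2 terms cancel: 2x + 2y = 18 - 20 = -2
Simplify: x + y = -1
Locus: Perpendicular bisector of the segment from (2, -4) to (3, -3): the line x + y = -1


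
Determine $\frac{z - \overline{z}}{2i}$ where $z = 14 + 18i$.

z - conjugate(z) = 2bi
(z - conjugate(z))/(2i) = 2bi/(2i) = b = 18


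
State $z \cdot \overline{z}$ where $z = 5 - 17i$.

z * conjugate(z) = |z|^2 = a^2 + b^2
= 5^2 + (-17)^2 = 314


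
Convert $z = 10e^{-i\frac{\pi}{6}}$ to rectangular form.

a = r cos θ = 10 * sqrt(3)/2 = 5*sqrt(3)
b = r sin θ = 10 * -1/2 = -5
z = 5*sqrt(3) - 5i


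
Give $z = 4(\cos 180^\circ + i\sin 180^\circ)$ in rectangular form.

a = r cos θ = 4 * -1 = -4
b = r sin θ = 4 * 0 = 0
z = -4


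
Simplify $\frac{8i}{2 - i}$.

Multiply numerator and denominator by conjugate (2 + i):
= (8i)(2 + i) / (2^2 + (-1)^2)
= (-8 + 16i) / 5
= -8/5 + (16/5)i


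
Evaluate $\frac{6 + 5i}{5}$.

Divisor is real, so divide each part by 5:
= 6/5 + i


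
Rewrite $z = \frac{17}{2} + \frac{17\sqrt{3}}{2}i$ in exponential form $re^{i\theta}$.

r = |z| = sqrt((17/2)^2 + (17*sqrt(3)/2)^2) = sqrt(289/4 + 867/4) = sqrt(289) = 17
θ = arctan(b/a) = arctan(14.7224/8.5) (quadrant-adjusted) = 60° = π/3
z = 17e^(i*π/3)


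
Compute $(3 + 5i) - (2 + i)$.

(3 - 2) + (5 - 1)i = 1 + 4i


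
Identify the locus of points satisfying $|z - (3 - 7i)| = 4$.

|z - z0| = r describes a circle centered at z0 with radius r
Here z0 = 3 - 7i and r = 4
Locus: Circle centered at (3, -7) with radius 4


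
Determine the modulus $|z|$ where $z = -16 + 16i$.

|z| = sqrt(a^2 + b^2) = sqrt((-16)^2 + 16^2) = sqrt(512) = sqrt(512)


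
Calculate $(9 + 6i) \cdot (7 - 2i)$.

(a1*a2 - b1*b2) + (a1*b2 + b1*a2)i
= (63 - (-12)) + (-18 + 42)i
= 75 + 24i


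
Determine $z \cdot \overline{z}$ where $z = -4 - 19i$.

z * conjugate(z) = |z|^2 = a^2 + b^2
= (-4)^2 + (-19)^2 = 377


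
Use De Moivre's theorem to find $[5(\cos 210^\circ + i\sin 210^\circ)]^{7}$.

By De Moivre: z^n = r^n(cos(nθ) + i sin(nθ))
= 5^7(cos(7*210°) + i sin(7*210°))
= 78125(cos 30° + i sin 30°)
= 78125*sqrt(3)/2 + (78125/2)i


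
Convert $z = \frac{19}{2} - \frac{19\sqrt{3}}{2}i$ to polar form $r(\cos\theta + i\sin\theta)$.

r = |z| = sqrt(a^2 + b^2) = sqrt((19/2)^2 + (-19*sqrt(3)/2)^2) = sqrt(361/4 + 1083/4) = sqrt(361) = 19
θ = arctan(b/a) = arctan(-16.4545/9.5) (quadrant-adjusted) = 300°
z = 19(cos 300° + i sin 300°)


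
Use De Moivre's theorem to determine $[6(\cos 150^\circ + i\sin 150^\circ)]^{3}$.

By De Moivre: z^n = r^n(cos(nθ) + i sin(nθ))
= 6^3(cos(3*150°) + i sin(3*150°))
= 216(cos 90° + i sin 90°)
= 216i


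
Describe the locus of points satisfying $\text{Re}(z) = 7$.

Re(z) = x where z = x + yi; the equation x = 7 is satisfied by all points with that x-coordinate
Locus: Vertical line x = 7


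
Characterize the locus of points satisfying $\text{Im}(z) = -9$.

Im(z) = y where z = x + yi; the equation y = -9 is satisfied by all points with that y-coordinate
Locus: Horizontal line y = -9


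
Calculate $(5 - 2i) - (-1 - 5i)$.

(5 - (-1)) + (-2 - (-5))i = 6 + 3i


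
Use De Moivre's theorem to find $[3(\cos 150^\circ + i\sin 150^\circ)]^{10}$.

By De Moivre: z^n = r^n(cos(nθ) + i sin(nθ))
= 3^10(cos(10*150°) + i sin(10*150°))
= 59049(cos 60° + i sin 60°)
= 59049/2 + (59049*sqrt(3)/2)i


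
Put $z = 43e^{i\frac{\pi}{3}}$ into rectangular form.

a = r cos θ = 43 * 1/2 = 43/2
b = r sin θ = 43 * sqrt(3)/2 = 43*sqrt(3)/2
z = 43/2 + (43*sqrt(3)/2)i


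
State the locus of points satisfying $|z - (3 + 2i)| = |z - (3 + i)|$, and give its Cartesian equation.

|z - z1| = |z - z2| means z is equidistant from z1 and z2,
i.e. the perpendicular bisector of the segment from (3, 2) to (3, 1) (midpoint (3, 3/2)).
With z = x + yi, square both sides:
(x - 3)^2 + (y - 2)^2 = (x - 3)^2 + (y - 1)^2
The x^2 and y^2 terms cancel: 0x + (-2)y = 10 - 13 = -3
Simplify: y = 3/2
Locus: Perpendicular bisector of the segment from (3, 2) to (3, 1): the line y = 3/2


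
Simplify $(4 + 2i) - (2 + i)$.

(4 - 2) + (2 - 1)i = 2 + i


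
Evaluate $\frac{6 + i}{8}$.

Divisor is real, so divide each part by 8:
= 3/4 + (1/8)i


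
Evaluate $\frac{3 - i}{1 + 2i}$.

Multiply numerator and denominator by conjugate (1 - 2i):
= (3 - i)(1 - 2i) / (1^2 + 2^2)
= (1 - 7i) / 5
= 1/5 - (7/5)i


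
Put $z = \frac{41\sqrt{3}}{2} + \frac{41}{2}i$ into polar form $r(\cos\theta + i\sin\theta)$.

r = |z| = sqrt(a^2 + b^2) = sqrt((41*sqrt(3)/2)^2 + (41/2)^2) = sqrt(5043/4 + 1681/4) = sqrt(1681) = 41
θ = arctan(b/a) = arctan(20.5/35.507) (quadrant-adjusted) = 30°
z = 41(cos 30° + i sin 30°)


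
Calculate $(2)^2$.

(a + bi)^2 = a^2 - b^2 + 2abi
= 2^2 - 0^2 + 2*2*0i
= 4


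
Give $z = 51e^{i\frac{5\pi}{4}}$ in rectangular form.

a = r cos θ = 51 * -sqrt(2)/2 = -51*sqrt(2)/2
b = r sin θ = 51 * -sqrt(2)/2 = -51*sqrt(2)/2
z = -51*sqrt(2)/2 - (51*sqrt(2)/2)i


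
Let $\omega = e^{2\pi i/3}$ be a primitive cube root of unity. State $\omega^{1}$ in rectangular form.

ω^1 = e^(2πi·1/3) = e^(i·2π/3)
= cos(2π/3) + i sin(2π/3)
= -1/2 + (sqrt(3)/2)i


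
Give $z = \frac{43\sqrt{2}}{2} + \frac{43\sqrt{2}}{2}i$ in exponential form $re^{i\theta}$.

r = |z| = sqrt((43*sqrt(2)/2)^2 + (43*sqrt(2)/2)^2) = sqrt(1849/2 + 1849/2) = sqrt(1849) = 43
θ = arctan(b/a) = arctan(30.4056/30.4056) (quadrant-adjusted) = 45° = π/4
z = 43e^(i*π/4)


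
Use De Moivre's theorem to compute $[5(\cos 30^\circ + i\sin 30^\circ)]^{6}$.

By De Moivre: z^n = r^n(cos(nθ) + i sin(nθ))
= 5^6(cos(6*30°) + i sin(6*30°))
= 15625(cos 180° + i sin 180°)
= -15625


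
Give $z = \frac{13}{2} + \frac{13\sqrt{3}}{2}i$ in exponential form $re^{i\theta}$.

r = |z| = sqrt((13/2)^2 + (13*sqrt(3)/2)^2) = sqrt(169/4 + 507/4) = sqrt(169) = 13
θ = arctan(b/a) = arctan(11.2583/6.5) (quadrant-adjusted) = 60° = π/3
z = 13e^(i*π/3)


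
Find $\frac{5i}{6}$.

Divisor is real, so divide each part by 6:
= 0 + (5/6)i


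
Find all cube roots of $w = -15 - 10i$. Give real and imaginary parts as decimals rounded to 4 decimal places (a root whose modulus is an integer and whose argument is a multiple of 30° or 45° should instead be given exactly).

|w| = sqrt(325) ≈ 18.027756, arg(w) ≈ 213.690068°
Root modulus = sqrt(325)^(1/3) ≈ 2.622088
Root arguments: θ_k = (arg(w) + 360°k)/3 for k = 0, 1, ..., 2
Compute each root as (root modulus)(cos θ_k + i sin θ_k) using full-precision intermediates, then round to 4 decimal places.
Roots: 0.8437 + 2.4826i, -2.5719 - 0.5106i, 1.7282 - 1.9720i
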